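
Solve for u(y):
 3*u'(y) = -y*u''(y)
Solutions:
 u(y) = C1 + C2/y^2


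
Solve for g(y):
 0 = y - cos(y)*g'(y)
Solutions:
 g(y) = C1 + Integral(y/cos(y), y)


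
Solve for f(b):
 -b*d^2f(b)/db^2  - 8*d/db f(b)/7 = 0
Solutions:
 f(b) = C1 + C2/b^(1/7)


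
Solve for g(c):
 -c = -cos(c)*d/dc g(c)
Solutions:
 g(c) = C1 + Integral(c/cos(c), c)


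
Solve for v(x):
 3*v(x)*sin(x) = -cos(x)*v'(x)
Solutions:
 v(x) = C1*cos(x)^3


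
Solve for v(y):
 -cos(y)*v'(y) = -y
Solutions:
 v(y) = C1 + Integral(y/cos(y), y)


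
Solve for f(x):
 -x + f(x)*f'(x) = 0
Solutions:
 f(x) = -sqrt(C1 + x^2)
 f(x) = sqrt(C1 + x^2)


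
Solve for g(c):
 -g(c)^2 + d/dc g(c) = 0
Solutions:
 g(c) = -1/(C1 + c)


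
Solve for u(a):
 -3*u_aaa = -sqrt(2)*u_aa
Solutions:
 u(a) = C1 + C2*a + C3*exp(sqrt(2)*a/3)


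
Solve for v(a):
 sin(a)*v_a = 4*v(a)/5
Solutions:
 v(a) = C1*(cos(a) - 1)^(2/5)/(cos(a) + 1)^(2/5)


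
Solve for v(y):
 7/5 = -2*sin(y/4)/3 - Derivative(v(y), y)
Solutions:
 v(y) = C1 - 7*y/5 + 8*cos(y/4)/3


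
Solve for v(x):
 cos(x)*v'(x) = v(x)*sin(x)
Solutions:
 v(x) = C1/cos(x)


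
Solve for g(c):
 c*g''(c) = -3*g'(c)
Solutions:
 g(c) = C1 + C2/c^2


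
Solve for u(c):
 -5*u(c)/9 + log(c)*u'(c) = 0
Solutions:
 u(c) = C1*exp(5*li(c)/9)


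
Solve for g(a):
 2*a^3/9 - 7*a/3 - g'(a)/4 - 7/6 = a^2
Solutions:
 g(a) = C1 + 2*a^4/9 - 4*a^3/3 - 14*a^2/3 - 14*a/3


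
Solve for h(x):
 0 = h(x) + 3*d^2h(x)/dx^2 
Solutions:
 h(x) = C1*sin(sqrt(3)*x/3) + C2*cos(sqrt(3)*x/3)


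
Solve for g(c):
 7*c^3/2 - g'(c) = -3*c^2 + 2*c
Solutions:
 g(c) = C1 + 7*c^4/8 + c^3 - c^2


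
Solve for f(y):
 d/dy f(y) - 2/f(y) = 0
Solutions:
 f(y) = -sqrt(C1 + 4*y)
 f(y) = sqrt(C1 + 4*y)


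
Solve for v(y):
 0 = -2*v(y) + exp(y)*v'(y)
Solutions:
 v(y) = C1*exp(-2*exp(-y))


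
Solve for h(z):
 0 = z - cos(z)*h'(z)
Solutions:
 h(z) = C1 + Integral(z/cos(z), z)


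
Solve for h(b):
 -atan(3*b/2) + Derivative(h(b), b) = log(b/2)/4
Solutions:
 h(b) = C1 + b*log(b)/4 + b*atan(3*b/2) - b/4 - b*log(2)/4 - log(9*b^2 + 4)/3


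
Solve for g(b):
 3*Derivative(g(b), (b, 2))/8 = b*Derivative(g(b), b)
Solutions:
 g(b) = C1 + C2*erfi(2*sqrt(3)*b/3)


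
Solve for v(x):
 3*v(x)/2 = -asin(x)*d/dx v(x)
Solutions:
 v(x) = C1*exp(-3*Integral(1/asin(x), x)/2)


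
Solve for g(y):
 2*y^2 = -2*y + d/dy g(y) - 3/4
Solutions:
 g(y) = C1 + 2*y^3/3 + y^2 + 3*y/4


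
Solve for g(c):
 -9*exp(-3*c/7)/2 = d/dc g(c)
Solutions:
 g(c) = C1 + 21*exp(-3*c/7)/2


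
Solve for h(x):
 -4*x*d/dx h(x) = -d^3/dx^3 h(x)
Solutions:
 h(x) = C1 + Integral(C2*airyai(2^(2/3)*x) + C3*airybi(2^(2/3)*x), x)


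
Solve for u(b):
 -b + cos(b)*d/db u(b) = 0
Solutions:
 u(b) = C1 + Integral(b/cos(b), b)


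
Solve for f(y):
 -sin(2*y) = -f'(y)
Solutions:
 f(y) = C1 - cos(2*y)/2


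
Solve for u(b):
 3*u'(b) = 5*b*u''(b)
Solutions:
 u(b) = C1 + C2*b^(8/5)


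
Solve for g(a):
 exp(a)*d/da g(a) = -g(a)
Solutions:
 g(a) = C1*exp(exp(-a))


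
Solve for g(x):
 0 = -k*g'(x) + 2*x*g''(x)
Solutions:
 g(x) = C1 + x^(re(k)/2 + 1)*(C2*sin(log(x)*Abs(im(k))/2) + C3*cos(log(x)*im(k)/2))


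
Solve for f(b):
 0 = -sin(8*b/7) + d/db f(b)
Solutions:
 f(b) = C1 - 7*cos(8*b/7)/8


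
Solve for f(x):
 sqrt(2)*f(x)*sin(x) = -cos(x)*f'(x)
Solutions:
 f(x) = C1*cos(x)^(sqrt(2))


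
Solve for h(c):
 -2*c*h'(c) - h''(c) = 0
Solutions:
 h(c) = C1 + C2*erf(c)


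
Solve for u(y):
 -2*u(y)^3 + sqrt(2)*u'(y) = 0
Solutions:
 u(y) = -sqrt(2)*sqrt(-1/(C1 + sqrt(2)*y))/2
 u(y) = sqrt(2)*sqrt(-1/(C1 + sqrt(2)*y))/2


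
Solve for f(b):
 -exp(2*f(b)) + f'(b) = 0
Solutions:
 f(b) = log(-sqrt(-1/(C1 + b))) - log(2)/2
 f(b) = log(-1/(C1 + b))/2 - log(2)/2


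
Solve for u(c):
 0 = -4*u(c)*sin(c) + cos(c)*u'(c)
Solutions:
 u(c) = C1/cos(c)^4


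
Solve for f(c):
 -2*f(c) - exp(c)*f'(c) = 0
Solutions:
 f(c) = C1*exp(2*exp(-c))


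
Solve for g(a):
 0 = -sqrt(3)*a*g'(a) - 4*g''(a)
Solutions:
 g(a) = C1 + C2*erf(sqrt(2)*3^(1/4)*a/4)


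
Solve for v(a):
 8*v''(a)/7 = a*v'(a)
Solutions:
 v(a) = C1 + C2*erfi(sqrt(7)*a/4)


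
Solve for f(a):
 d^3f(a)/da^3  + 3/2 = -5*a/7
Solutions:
 f(a) = C1 + C2*a + C3*a^2 - 5*a^4/168 - a^3/4


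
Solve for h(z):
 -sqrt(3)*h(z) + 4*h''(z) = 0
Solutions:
 h(z) = C1*exp(-3^(1/4)*z/2) + C2*exp(3^(1/4)*z/2)


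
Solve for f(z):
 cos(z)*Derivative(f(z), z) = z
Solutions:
 f(z) = C1 + Integral(z/cos(z), z)


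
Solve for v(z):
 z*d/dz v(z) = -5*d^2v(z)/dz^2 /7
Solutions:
 v(z) = C1 + C2*erf(sqrt(70)*z/10)


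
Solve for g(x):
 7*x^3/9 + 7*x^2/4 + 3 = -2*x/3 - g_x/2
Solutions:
 g(x) = C1 - 7*x^4/18 - 7*x^3/6 - 2*x^2/3 - 6*x


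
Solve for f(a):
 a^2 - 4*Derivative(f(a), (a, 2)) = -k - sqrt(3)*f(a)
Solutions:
 f(a) = C1*exp(-3^(1/4)*a/2) + C2*exp(3^(1/4)*a/2) - sqrt(3)*a^2/3 - sqrt(3)*k/3 - 8/3


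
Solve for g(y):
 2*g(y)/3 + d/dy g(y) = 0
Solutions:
 g(y) = C1*exp(-2*y/3)


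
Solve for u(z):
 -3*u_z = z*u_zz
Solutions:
 u(z) = C1 + C2/z^2


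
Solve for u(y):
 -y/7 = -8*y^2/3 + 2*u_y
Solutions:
 u(y) = C1 + 4*y^3/9 - y^2/28


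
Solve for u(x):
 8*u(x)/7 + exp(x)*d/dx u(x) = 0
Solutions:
 u(x) = C1*exp(8*exp(-x)/7)


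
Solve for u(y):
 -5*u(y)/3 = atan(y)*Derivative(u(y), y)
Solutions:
 u(y) = C1*exp(-5*Integral(1/atan(y), y)/3)


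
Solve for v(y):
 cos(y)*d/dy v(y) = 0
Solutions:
 v(y) = C1


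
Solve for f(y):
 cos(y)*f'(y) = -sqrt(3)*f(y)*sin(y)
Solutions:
 f(y) = C1*cos(y)^(sqrt(3))


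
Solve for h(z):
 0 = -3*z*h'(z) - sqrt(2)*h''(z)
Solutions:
 h(z) = C1 + C2*erf(2^(1/4)*sqrt(3)*z/2)


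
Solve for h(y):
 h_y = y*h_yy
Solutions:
 h(y) = C1 + C2*y^2


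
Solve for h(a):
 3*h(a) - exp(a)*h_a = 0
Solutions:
 h(a) = C1*exp(-3*exp(-a))


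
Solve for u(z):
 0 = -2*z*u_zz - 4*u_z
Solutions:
 u(z) = C1 + C2/z


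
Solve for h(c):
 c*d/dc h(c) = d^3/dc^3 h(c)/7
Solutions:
 h(c) = C1 + Integral(C2*airyai(7^(1/3)*c) + C3*airybi(7^(1/3)*c), c)


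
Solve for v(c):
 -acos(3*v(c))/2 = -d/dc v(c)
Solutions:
 Integral(1/acos(3*_y), (_y, v(c))) = C1 + c/2


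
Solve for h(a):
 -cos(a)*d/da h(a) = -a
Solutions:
 h(a) = C1 + Integral(a/cos(a), a)


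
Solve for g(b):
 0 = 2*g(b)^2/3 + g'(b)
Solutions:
 g(b) = 3/(C1 + 2*b)


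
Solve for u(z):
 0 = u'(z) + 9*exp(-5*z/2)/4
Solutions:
 u(z) = C1 + 9*exp(-5*z/2)/10


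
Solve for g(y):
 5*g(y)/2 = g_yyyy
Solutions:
 g(y) = C1*exp(-2^(3/4)*5^(1/4)*y/2) + C2*exp(2^(3/4)*5^(1/4)*y/2) + C3*sin(2^(3/4)*5^(1/4)*y/2) + C4*cos(2^(3/4)*5^(1/4)*y/2)


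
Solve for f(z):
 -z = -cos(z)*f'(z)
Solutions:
 f(z) = C1 + Integral(z/cos(z), z)


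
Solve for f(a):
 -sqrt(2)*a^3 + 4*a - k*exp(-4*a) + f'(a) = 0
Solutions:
 f(a) = C1 + sqrt(2)*a^4/4 - 2*a^2 - k*exp(-4*a)/4


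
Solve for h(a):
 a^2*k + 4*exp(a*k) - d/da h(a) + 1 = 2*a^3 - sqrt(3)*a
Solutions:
 h(a) = C1 - a^4/2 + a^3*k/3 + sqrt(3)*a^2/2 + a + 4*exp(a*k)/k


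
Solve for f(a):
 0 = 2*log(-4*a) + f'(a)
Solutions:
 f(a) = C1 - 2*a*log(-a) + 2*a*(1 - 2*log(2))


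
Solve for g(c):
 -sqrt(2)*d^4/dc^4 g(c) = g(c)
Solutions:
 g(c) = (C1*sin(2^(3/8)*c/2) + C2*cos(2^(3/8)*c/2))*exp(-2^(3/8)*c/2) + (C3*sin(2^(3/8)*c/2) + C4*cos(2^(3/8)*c/2))*exp(2^(3/8)*c/2)


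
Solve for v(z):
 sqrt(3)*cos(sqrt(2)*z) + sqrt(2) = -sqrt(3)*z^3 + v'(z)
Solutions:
 v(z) = C1 + sqrt(3)*z^4/4 + sqrt(2)*z + sqrt(6)*sin(sqrt(2)*z)/2


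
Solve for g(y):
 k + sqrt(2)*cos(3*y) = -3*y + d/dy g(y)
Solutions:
 g(y) = C1 + k*y + 3*y^2/2 + sqrt(2)*sin(3*y)/3


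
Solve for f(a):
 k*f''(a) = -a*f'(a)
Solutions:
 f(a) = C1 + C2*sqrt(k)*erf(sqrt(2)*a*sqrt(1/k)/2)


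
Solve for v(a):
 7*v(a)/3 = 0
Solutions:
 v(a) = 0


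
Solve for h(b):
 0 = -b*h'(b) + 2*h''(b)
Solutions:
 h(b) = C1 + C2*erfi(b/2)


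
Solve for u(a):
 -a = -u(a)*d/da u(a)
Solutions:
 u(a) = -sqrt(C1 + a^2)
 u(a) = sqrt(C1 + a^2)


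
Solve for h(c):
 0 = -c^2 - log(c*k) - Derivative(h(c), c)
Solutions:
 h(c) = C1 - c^3/3 - c*log(c*k) + c


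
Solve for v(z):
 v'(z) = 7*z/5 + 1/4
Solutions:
 v(z) = C1 + 7*z^2/10 + z/4


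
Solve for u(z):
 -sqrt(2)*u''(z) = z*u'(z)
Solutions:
 u(z) = C1 + C2*erf(2^(1/4)*z/2)


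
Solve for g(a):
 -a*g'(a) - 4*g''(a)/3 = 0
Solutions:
 g(a) = C1 + C2*erf(sqrt(6)*a/4)


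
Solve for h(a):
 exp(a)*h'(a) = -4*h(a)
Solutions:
 h(a) = C1*exp(4*exp(-a))


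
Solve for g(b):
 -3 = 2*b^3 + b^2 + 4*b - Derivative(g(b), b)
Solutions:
 g(b) = C1 + b^4/2 + b^3/3 + 2*b^2 + 3*b


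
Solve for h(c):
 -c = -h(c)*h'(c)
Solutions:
 h(c) = -sqrt(C1 + c^2)
 h(c) = sqrt(C1 + c^2)


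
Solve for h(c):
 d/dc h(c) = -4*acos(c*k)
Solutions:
 h(c) = C1 - 4*Piecewise((c*acos(c*k) - sqrt(-c^2*k^2 + 1)/k, Ne(k, 0)), (pi*c/2, True))


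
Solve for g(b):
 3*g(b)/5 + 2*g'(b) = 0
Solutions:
 g(b) = C1*exp(-3*b/10)


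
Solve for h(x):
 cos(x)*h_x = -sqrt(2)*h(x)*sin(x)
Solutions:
 h(x) = C1*cos(x)^(sqrt(2))


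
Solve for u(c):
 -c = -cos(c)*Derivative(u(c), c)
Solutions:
 u(c) = C1 + Integral(c/cos(c), c)


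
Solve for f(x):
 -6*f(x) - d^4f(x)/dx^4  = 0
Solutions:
 f(x) = (C1*sin(2^(3/4)*3^(1/4)*x/2) + C2*cos(2^(3/4)*3^(1/4)*x/2))*exp(-2^(3/4)*3^(1/4)*x/2) + (C3*sin(2^(3/4)*3^(1/4)*x/2) + C4*cos(2^(3/4)*3^(1/4)*x/2))*exp(2^(3/4)*3^(1/4)*x/2)


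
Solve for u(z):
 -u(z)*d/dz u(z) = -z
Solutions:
 u(z) = -sqrt(C1 + z^2)
 u(z) = sqrt(C1 + z^2)


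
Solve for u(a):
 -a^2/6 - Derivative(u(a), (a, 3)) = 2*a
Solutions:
 u(a) = C1 + C2*a + C3*a^2 - a^5/360 - a^4/12


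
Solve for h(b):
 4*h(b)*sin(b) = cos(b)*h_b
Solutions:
 h(b) = C1/cos(b)^4


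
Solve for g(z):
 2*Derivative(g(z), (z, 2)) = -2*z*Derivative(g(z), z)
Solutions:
 g(z) = C1 + C2*erf(sqrt(2)*z/2)


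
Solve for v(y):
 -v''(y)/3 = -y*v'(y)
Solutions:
 v(y) = C1 + C2*erfi(sqrt(6)*y/2)


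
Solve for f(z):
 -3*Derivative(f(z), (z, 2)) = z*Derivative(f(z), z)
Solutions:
 f(z) = C1 + C2*erf(sqrt(6)*z/6)


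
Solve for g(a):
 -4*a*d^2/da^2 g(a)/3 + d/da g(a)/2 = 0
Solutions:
 g(a) = C1 + C2*a^(11/8)


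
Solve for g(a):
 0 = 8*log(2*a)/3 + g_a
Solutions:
 g(a) = C1 - 8*a*log(a)/3 - 8*a*log(2)/3 + 8*a/3


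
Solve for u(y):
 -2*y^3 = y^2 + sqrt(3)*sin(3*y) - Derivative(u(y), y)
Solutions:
 u(y) = C1 + y^4/2 + y^3/3 - sqrt(3)*cos(3*y)/3


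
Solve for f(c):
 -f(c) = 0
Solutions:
 f(c) = 0


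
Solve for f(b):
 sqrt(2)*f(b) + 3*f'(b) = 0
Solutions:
 f(b) = C1*exp(-sqrt(2)*b/3)


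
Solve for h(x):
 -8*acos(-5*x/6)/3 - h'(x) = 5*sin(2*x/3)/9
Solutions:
 h(x) = C1 - 8*x*acos(-5*x/6)/3 - 8*sqrt(36 - 25*x^2)/15 + 5*cos(2*x/3)/6


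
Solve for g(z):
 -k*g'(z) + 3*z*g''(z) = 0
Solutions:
 g(z) = C1 + z^(re(k)/3 + 1)*(C2*sin(log(z)*Abs(im(k))/3) + C3*cos(log(z)*im(k)/3))


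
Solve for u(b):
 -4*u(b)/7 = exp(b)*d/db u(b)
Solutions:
 u(b) = C1*exp(4*exp(-b)/7)


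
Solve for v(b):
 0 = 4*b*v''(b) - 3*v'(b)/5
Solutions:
 v(b) = C1 + C2*b^(23/20)


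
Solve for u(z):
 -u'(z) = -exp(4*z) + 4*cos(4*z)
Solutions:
 u(z) = C1 + exp(4*z)/4 - sin(4*z)


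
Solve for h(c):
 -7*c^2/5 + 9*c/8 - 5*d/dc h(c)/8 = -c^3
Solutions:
 h(c) = C1 + 2*c^4/5 - 56*c^3/75 + 9*c^2/10


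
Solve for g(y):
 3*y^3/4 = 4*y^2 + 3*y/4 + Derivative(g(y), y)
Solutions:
 g(y) = C1 + 3*y^4/16 - 4*y^3/3 - 3*y^2/8


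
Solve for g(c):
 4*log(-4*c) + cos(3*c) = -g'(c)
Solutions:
 g(c) = C1 - 4*c*log(-c) - 8*c*log(2) + 4*c - sin(3*c)/3


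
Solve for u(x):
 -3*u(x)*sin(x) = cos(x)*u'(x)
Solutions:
 u(x) = C1*cos(x)^3


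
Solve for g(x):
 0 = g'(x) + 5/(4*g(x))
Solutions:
 g(x) = -sqrt(C1 - 10*x)/2
 g(x) = sqrt(C1 - 10*x)/2


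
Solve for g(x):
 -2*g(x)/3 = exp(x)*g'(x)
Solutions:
 g(x) = C1*exp(2*exp(-x)/3)


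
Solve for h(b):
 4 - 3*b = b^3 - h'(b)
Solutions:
 h(b) = C1 + b^4/4 + 3*b^2/2 - 4*b


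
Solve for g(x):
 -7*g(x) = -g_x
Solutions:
 g(x) = C1*exp(7*x)


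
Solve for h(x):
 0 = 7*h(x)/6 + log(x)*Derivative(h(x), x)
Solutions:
 h(x) = C1*exp(-7*li(x)/6)


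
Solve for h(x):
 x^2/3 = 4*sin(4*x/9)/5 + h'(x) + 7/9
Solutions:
 h(x) = C1 + x^3/9 - 7*x/9 + 9*cos(4*x/9)/5


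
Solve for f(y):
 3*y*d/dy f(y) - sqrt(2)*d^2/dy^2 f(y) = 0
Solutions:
 f(y) = C1 + C2*erfi(2^(1/4)*sqrt(3)*y/2)


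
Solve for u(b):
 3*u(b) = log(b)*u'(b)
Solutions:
 u(b) = C1*exp(3*li(b))


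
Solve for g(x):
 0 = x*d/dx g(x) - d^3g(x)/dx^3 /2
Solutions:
 g(x) = C1 + Integral(C2*airyai(2^(1/3)*x) + C3*airybi(2^(1/3)*x), x)


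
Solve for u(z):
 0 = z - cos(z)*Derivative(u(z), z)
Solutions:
 u(z) = C1 + Integral(z/cos(z), z)


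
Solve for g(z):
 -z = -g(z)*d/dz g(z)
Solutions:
 g(z) = -sqrt(C1 + z^2)
 g(z) = sqrt(C1 + z^2)


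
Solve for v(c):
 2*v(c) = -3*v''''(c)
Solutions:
 v(c) = (C1*sin(6^(3/4)*c/6) + C2*cos(6^(3/4)*c/6))*exp(-6^(3/4)*c/6) + (C3*sin(6^(3/4)*c/6) + C4*cos(6^(3/4)*c/6))*exp(6^(3/4)*c/6)


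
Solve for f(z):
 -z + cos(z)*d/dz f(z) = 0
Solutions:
 f(z) = C1 + Integral(z/cos(z), z)


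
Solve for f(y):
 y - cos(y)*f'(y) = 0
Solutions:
 f(y) = C1 + Integral(y/cos(y), y)


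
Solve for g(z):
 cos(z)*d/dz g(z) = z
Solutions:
 g(z) = C1 + Integral(z/cos(z), z)


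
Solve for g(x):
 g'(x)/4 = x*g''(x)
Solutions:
 g(x) = C1 + C2*x^(5/4)


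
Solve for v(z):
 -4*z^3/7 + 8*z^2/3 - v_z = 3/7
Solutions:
 v(z) = C1 - z^4/7 + 8*z^3/9 - 3*z/7


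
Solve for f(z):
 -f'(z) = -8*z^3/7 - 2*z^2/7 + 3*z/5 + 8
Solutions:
 f(z) = C1 + 2*z^4/7 + 2*z^3/21 - 3*z^2/10 - 8*z


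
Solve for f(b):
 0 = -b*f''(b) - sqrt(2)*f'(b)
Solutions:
 f(b) = C1 + C2*b^(1 - sqrt(2))


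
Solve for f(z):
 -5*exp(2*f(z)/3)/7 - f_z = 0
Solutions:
 f(z) = 3*log(-sqrt(-1/(C1 - 5*z))) - 3*log(2) + 3*log(42)/2
 f(z) = 3*log(-1/(C1 - 5*z))/2 - 3*log(2) + 3*log(42)/2


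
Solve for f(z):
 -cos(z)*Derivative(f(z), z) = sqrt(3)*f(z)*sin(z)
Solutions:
 f(z) = C1*cos(z)^(sqrt(3))


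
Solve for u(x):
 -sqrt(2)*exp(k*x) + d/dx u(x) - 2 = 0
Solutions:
 u(x) = C1 + 2*x + sqrt(2)*exp(k*x)/k


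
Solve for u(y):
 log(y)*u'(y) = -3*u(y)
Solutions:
 u(y) = C1*exp(-3*li(y))


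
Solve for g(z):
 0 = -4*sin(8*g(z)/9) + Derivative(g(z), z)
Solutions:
 -4*z + 9*log(cos(8*g(z)/9) - 1)/16 - 9*log(cos(8*g(z)/9) + 1)/16 = C1


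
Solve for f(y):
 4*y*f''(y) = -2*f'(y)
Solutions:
 f(y) = C1 + C2*sqrt(y)


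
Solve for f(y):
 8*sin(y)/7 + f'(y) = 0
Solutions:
 f(y) = C1 + 8*cos(y)/7


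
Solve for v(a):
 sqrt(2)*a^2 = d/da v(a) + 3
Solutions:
 v(a) = C1 + sqrt(2)*a^3/3 - 3*a


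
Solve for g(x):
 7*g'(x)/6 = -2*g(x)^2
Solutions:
 g(x) = 7/(C1 + 12*x)


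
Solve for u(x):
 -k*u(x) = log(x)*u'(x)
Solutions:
 u(x) = C1*exp(-k*li(x))


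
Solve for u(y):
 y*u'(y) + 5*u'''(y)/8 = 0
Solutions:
 u(y) = C1 + Integral(C2*airyai(-2*5^(2/3)*y/5) + C3*airybi(-2*5^(2/3)*y/5), y)


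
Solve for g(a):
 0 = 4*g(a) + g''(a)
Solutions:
 g(a) = C1*sin(2*a) + C2*cos(2*a)


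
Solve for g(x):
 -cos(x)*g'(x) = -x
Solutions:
 g(x) = C1 + Integral(x/cos(x), x)


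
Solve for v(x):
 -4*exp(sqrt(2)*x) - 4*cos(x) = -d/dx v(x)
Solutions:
 v(x) = C1 + 2*sqrt(2)*exp(sqrt(2)*x) + 4*sin(x)


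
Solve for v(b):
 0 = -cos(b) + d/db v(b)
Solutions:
 v(b) = C1 + sin(b)


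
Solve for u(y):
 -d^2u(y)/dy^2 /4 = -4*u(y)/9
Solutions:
 u(y) = C1*exp(-4*y/3) + C2*exp(4*y/3)


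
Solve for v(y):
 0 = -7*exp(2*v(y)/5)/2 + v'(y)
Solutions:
 v(y) = 5*log(-sqrt(-1/(C1 + 7*y))) + 5*log(5)/2
 v(y) = 5*log(-1/(C1 + 7*y))/2 + 5*log(5)/2


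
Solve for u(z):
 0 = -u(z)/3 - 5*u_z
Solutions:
 u(z) = C1*exp(-z/15)


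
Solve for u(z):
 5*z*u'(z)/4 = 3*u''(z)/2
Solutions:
 u(z) = C1 + C2*erfi(sqrt(15)*z/6)


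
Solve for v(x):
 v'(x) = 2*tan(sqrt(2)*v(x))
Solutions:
 v(x) = sqrt(2)*(pi - asin(C1*exp(2*sqrt(2)*x)))/2
 v(x) = sqrt(2)*asin(C1*exp(2*sqrt(2)*x))/2


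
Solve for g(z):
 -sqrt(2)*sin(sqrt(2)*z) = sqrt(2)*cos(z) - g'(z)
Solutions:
 g(z) = C1 + sqrt(2)*sin(z) - cos(sqrt(2)*z)


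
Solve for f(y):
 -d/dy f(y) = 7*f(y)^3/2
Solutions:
 f(y) = -sqrt(-1/(C1 - 7*y))
 f(y) = sqrt(-1/(C1 - 7*y))


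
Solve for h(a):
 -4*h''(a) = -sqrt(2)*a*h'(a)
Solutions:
 h(a) = C1 + C2*erfi(2^(3/4)*a/4)


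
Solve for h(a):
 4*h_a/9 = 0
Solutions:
 h(a) = C1


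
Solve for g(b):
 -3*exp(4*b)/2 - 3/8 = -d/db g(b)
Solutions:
 g(b) = C1 + 3*b/8 + 3*exp(4*b)/8


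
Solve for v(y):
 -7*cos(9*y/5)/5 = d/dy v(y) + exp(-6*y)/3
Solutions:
 v(y) = C1 - 7*sin(9*y/5)/9 + exp(-6*y)/18


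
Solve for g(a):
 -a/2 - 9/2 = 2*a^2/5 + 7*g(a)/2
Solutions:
 g(a) = -4*a^2/35 - a/7 - 9/7


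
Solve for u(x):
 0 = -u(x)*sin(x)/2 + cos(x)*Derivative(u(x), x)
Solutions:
 u(x) = C1/sqrt(cos(x))


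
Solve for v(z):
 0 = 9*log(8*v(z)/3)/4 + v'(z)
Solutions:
 4*Integral(1/(log(_y) - log(3) + 3*log(2)), (_y, v(z)))/9 = C1 - z


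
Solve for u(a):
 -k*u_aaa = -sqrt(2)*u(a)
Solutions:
 u(a) = C1*exp(2^(1/6)*a*(1/k)^(1/3)) + C2*exp(2^(1/6)*a*(-1 + sqrt(3)*I)*(1/k)^(1/3)/2) + C3*exp(-2^(1/6)*a*(1 + sqrt(3)*I)*(1/k)^(1/3)/2)


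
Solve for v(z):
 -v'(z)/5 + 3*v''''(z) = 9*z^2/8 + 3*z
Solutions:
 v(z) = C1 + C4*exp(15^(2/3)*z/15) - 15*z^3/8 - 15*z^2/2 + (C2*sin(3^(1/6)*5^(2/3)*z/10) + C3*cos(3^(1/6)*5^(2/3)*z/10))*exp(-15^(2/3)*z/30)


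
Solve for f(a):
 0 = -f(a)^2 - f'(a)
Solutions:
 f(a) = 1/(C1 + a)


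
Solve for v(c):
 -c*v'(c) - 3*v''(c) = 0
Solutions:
 v(c) = C1 + C2*erf(sqrt(6)*c/6)


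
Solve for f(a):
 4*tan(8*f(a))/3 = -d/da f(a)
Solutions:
 f(a) = -asin(C1*exp(-32*a/3))/8 + pi/8
 f(a) = asin(C1*exp(-32*a/3))/8


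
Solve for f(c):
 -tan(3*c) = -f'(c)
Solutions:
 f(c) = C1 - log(cos(3*c))/3


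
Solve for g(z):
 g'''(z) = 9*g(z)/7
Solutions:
 g(z) = C3*exp(21^(2/3)*z/7) + (C1*sin(3*3^(1/6)*7^(2/3)*z/14) + C2*cos(3*3^(1/6)*7^(2/3)*z/14))*exp(-21^(2/3)*z/14)


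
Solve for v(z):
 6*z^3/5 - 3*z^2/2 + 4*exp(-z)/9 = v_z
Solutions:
 v(z) = C1 + 3*z^4/10 - z^3/2 - 4*exp(-z)/9


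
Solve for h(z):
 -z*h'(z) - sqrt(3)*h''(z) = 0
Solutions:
 h(z) = C1 + C2*erf(sqrt(2)*3^(3/4)*z/6)


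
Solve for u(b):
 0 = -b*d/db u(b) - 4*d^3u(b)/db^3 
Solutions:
 u(b) = C1 + Integral(C2*airyai(-2^(1/3)*b/2) + C3*airybi(-2^(1/3)*b/2), b)


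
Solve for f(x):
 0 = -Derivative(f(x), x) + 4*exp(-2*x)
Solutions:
 f(x) = C1 - 2*exp(-2*x)


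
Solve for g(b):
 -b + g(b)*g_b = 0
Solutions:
 g(b) = -sqrt(C1 + b^2)
 g(b) = sqrt(C1 + b^2)


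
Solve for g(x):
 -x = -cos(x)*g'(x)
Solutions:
 g(x) = C1 + Integral(x/cos(x), x)


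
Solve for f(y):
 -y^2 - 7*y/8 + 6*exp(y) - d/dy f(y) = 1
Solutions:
 f(y) = C1 - y^3/3 - 7*y^2/16 - y + 6*exp(y)


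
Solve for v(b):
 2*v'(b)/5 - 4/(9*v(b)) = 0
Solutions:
 v(b) = -sqrt(C1 + 20*b)/3
 v(b) = sqrt(C1 + 20*b)/3


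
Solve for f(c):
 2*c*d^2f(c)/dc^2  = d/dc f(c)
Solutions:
 f(c) = C1 + C2*c^(3/2)


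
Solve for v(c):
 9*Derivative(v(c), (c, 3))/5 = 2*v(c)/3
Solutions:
 v(c) = C3*exp(10^(1/3)*c/3) + (C1*sin(10^(1/3)*sqrt(3)*c/6) + C2*cos(10^(1/3)*sqrt(3)*c/6))*exp(-10^(1/3)*c/6)


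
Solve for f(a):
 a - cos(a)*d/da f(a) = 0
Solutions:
 f(a) = C1 + Integral(a/cos(a), a)


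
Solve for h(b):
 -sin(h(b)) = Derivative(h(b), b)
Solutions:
 h(b) = -acos((-C1 - exp(2*b))/(C1 - exp(2*b))) + 2*pi
 h(b) = acos((-C1 - exp(2*b))/(C1 - exp(2*b)))


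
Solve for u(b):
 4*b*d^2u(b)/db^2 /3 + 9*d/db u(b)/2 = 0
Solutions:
 u(b) = C1 + C2/b^(19/8)


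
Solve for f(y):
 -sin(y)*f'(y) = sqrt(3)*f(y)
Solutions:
 f(y) = C1*(cos(y) + 1)^(sqrt(3)/2)/(cos(y) - 1)^(sqrt(3)/2)


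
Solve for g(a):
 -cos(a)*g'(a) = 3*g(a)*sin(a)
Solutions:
 g(a) = C1*cos(a)^3


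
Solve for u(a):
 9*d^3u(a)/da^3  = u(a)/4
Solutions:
 u(a) = C3*exp(6^(1/3)*a/6) + (C1*sin(2^(1/3)*3^(5/6)*a/12) + C2*cos(2^(1/3)*3^(5/6)*a/12))*exp(-6^(1/3)*a/12)


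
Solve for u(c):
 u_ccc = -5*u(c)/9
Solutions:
 u(c) = C3*exp(-15^(1/3)*c/3) + (C1*sin(3^(5/6)*5^(1/3)*c/6) + C2*cos(3^(5/6)*5^(1/3)*c/6))*exp(15^(1/3)*c/6)


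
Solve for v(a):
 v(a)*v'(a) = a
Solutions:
 v(a) = -sqrt(C1 + a^2)
 v(a) = sqrt(C1 + a^2)


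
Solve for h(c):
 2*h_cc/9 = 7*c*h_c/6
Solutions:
 h(c) = C1 + C2*erfi(sqrt(42)*c/4)


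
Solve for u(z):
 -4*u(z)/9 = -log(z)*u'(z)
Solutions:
 u(z) = C1*exp(4*li(z)/9)


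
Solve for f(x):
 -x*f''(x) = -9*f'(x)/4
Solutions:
 f(x) = C1 + C2*x^(13/4)


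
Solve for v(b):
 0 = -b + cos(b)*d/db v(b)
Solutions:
 v(b) = C1 + Integral(b/cos(b), b)


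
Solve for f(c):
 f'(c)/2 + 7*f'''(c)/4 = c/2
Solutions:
 f(c) = C1 + C2*sin(sqrt(14)*c/7) + C3*cos(sqrt(14)*c/7) + c^2/2


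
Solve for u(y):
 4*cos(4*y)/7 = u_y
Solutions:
 u(y) = C1 + sin(4*y)/7


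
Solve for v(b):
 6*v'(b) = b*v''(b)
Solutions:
 v(b) = C1 + C2*b^7


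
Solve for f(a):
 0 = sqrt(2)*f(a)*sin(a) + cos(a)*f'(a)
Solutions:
 f(a) = C1*cos(a)^(sqrt(2))


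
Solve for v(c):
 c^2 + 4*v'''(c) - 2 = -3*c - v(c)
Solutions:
 v(c) = C3*exp(-2^(1/3)*c/2) - c^2 - 3*c + (C1*sin(2^(1/3)*sqrt(3)*c/4) + C2*cos(2^(1/3)*sqrt(3)*c/4))*exp(2^(1/3)*c/4) + 2


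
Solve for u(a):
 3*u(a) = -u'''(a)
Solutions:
 u(a) = C3*exp(-3^(1/3)*a) + (C1*sin(3^(5/6)*a/2) + C2*cos(3^(5/6)*a/2))*exp(3^(1/3)*a/2)


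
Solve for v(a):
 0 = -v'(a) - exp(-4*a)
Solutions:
 v(a) = C1 + exp(-4*a)/4


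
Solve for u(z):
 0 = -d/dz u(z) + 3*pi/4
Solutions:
 u(z) = C1 + 3*pi*z/4


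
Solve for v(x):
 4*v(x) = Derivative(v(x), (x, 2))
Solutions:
 v(x) = C1*exp(-2*x) + C2*exp(2*x)


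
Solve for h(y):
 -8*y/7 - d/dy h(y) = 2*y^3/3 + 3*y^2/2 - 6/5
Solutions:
 h(y) = C1 - y^4/6 - y^3/2 - 4*y^2/7 + 6*y/5


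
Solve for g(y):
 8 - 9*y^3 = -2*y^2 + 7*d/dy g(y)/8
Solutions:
 g(y) = C1 - 18*y^4/7 + 16*y^3/21 + 64*y/7


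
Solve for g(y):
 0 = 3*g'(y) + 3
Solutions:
 g(y) = C1 - y


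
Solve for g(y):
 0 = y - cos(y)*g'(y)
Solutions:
 g(y) = C1 + Integral(y/cos(y), y)


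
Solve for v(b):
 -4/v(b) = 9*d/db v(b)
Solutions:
 v(b) = -sqrt(C1 - 8*b)/3
 v(b) = sqrt(C1 - 8*b)/3


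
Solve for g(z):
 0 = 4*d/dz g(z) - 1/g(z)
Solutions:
 g(z) = -sqrt(C1 + 2*z)/2
 g(z) = sqrt(C1 + 2*z)/2


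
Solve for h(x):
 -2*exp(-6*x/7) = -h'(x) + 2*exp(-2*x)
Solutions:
 h(x) = C1 - exp(-2*x) - 7*exp(-6*x/7)/3


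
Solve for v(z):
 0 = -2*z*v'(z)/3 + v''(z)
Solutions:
 v(z) = C1 + C2*erfi(sqrt(3)*z/3)


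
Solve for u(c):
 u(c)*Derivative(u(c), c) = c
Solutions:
 u(c) = -sqrt(C1 + c^2)
 u(c) = sqrt(C1 + c^2)


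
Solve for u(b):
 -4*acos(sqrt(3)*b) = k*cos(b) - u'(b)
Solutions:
 u(b) = C1 + 4*b*acos(sqrt(3)*b) + k*sin(b) - 4*sqrt(3)*sqrt(1 - 3*b^2)/3


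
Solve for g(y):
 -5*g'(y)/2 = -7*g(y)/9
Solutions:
 g(y) = C1*exp(14*y/45)


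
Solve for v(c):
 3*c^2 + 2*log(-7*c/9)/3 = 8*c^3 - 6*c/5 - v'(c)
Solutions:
 v(c) = C1 + 2*c^4 - c^3 - 3*c^2/5 - 2*c*log(-c)/3 + c*(-log(7) + 2/3 + log(21)/3 + log(3))


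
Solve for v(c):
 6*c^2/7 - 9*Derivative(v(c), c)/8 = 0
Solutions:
 v(c) = C1 + 16*c^3/63


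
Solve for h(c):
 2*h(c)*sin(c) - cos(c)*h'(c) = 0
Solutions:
 h(c) = C1/cos(c)^2


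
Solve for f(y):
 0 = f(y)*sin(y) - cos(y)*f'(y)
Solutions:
 f(y) = C1/cos(y)


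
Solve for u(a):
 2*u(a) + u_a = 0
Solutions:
 u(a) = C1*exp(-2*a)


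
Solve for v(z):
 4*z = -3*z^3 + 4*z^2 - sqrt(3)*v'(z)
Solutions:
 v(z) = C1 - sqrt(3)*z^4/4 + 4*sqrt(3)*z^3/9 - 2*sqrt(3)*z^2/3


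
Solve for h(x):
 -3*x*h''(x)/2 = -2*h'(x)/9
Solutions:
 h(x) = C1 + C2*x^(31/27)


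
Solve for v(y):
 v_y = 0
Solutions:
 v(y) = C1


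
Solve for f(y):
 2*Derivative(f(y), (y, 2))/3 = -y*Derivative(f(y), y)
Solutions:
 f(y) = C1 + C2*erf(sqrt(3)*y/2)


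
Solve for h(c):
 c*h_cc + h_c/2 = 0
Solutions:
 h(c) = C1 + C2*sqrt(c)


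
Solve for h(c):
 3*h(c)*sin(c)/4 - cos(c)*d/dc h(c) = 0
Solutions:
 h(c) = C1/cos(c)^(3/4)


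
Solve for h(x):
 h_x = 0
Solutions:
 h(x) = C1


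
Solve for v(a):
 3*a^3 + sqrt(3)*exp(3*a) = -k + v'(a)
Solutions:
 v(a) = C1 + 3*a^4/4 + a*k + sqrt(3)*exp(3*a)/3


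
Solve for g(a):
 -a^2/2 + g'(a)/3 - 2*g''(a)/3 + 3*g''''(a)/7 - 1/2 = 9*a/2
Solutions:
 g(a) = C1 + C2*exp(a*(4*18^(1/3)*7^(2/3)/(sqrt(57) + 27)^(1/3) + 84^(1/3)*(sqrt(57) + 27)^(1/3))/36)*sin(3^(1/6)*a*(-28^(1/3)*3^(2/3)*(sqrt(57) + 27)^(1/3) + 12*2^(1/3)*7^(2/3)/(sqrt(57) + 27)^(1/3))/36) + C3*exp(a*(4*18^(1/3)*7^(2/3)/(sqrt(57) + 27)^(1/3) + 84^(1/3)*(sqrt(57) + 27)^(1/3))/36)*cos(3^(1/6)*a*(-28^(1/3)*3^(2/3)*(sqrt(57) + 27)^(1/3) + 12*2^(1/3)*7^(2/3)/(sqrt(57) + 27)^(1/3))/36) + C4*exp(-a*(4*18^(1/3)*7^(2/3)/(sqrt(57) + 27)^(1/3) + 84^(1/3)*(sqrt(57) + 27)^(1/3))/18) + a^3/2 + 39*a^2/4 + 81*a/2


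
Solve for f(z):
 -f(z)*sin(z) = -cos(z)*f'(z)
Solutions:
 f(z) = C1/cos(z)


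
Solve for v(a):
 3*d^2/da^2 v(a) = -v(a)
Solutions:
 v(a) = C1*sin(sqrt(3)*a/3) + C2*cos(sqrt(3)*a/3)


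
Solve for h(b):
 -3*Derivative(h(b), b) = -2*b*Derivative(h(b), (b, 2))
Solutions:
 h(b) = C1 + C2*b^(5/2)


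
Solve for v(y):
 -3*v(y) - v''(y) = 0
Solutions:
 v(y) = C1*sin(sqrt(3)*y) + C2*cos(sqrt(3)*y)


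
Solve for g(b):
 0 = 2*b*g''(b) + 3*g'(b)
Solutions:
 g(b) = C1 + C2/sqrt(b)


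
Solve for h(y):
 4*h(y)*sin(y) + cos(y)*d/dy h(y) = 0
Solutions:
 h(y) = C1*cos(y)^4


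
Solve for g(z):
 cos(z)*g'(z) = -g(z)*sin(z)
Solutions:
 g(z) = C1*cos(z)


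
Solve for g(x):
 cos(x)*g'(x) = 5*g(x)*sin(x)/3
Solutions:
 g(x) = C1/cos(x)^(5/3)


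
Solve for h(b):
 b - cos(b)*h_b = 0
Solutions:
 h(b) = C1 + Integral(b/cos(b), b)


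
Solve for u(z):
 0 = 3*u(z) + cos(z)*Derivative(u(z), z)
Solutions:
 u(z) = C1*(sin(z) - 1)^(3/2)/(sin(z) + 1)^(3/2)


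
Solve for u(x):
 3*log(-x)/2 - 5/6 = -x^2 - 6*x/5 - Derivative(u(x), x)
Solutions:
 u(x) = C1 - x^3/3 - 3*x^2/5 - 3*x*log(-x)/2 + 7*x/3


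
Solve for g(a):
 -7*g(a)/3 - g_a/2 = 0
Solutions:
 g(a) = C1*exp(-14*a/3)


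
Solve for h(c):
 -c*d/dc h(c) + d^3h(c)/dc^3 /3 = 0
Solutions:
 h(c) = C1 + Integral(C2*airyai(3^(1/3)*c) + C3*airybi(3^(1/3)*c), c)


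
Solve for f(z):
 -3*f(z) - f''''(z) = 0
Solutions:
 f(z) = (C1*sin(sqrt(2)*3^(1/4)*z/2) + C2*cos(sqrt(2)*3^(1/4)*z/2))*exp(-sqrt(2)*3^(1/4)*z/2) + (C3*sin(sqrt(2)*3^(1/4)*z/2) + C4*cos(sqrt(2)*3^(1/4)*z/2))*exp(sqrt(2)*3^(1/4)*z/2)


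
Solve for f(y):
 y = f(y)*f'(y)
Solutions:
 f(y) = -sqrt(C1 + y^2)
 f(y) = sqrt(C1 + y^2)


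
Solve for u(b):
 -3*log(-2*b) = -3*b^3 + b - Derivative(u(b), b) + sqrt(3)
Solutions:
 u(b) = C1 - 3*b^4/4 + b^2/2 + 3*b*log(-b) + b*(-3 + sqrt(3) + 3*log(2))


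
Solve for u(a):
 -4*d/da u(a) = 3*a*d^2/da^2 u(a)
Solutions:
 u(a) = C1 + C2/a^(1/3)


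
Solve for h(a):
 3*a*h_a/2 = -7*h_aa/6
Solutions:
 h(a) = C1 + C2*erf(3*sqrt(14)*a/14)


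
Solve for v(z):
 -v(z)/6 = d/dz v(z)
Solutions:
 v(z) = C1*exp(-z/6)


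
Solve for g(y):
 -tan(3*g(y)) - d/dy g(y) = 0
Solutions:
 g(y) = -asin(C1*exp(-3*y))/3 + pi/3
 g(y) = asin(C1*exp(-3*y))/3


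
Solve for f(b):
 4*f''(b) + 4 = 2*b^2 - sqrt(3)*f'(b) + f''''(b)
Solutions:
 f(b) = C1 + C2*exp(-sqrt(3)*b) + C3*exp(b*(sqrt(3) + sqrt(7))/2) + C4*exp(b*(-sqrt(7) + sqrt(3))/2) + 2*sqrt(3)*b^3/9 - 8*b^2/3 + 52*sqrt(3)*b/9


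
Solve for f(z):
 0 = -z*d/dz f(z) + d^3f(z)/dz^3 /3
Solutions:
 f(z) = C1 + Integral(C2*airyai(3^(1/3)*z) + C3*airybi(3^(1/3)*z), z)


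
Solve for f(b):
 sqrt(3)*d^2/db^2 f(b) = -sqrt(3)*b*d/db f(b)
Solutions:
 f(b) = C1 + C2*erf(sqrt(2)*b/2)


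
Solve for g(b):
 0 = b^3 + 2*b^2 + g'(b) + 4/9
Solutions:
 g(b) = C1 - b^4/4 - 2*b^3/3 - 4*b/9


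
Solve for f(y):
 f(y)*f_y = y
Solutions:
 f(y) = -sqrt(C1 + y^2)
 f(y) = sqrt(C1 + y^2)


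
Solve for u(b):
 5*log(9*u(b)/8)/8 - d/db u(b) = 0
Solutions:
 8*Integral(1/(-log(_y) - 2*log(3) + 3*log(2)), (_y, u(b)))/5 = C1 - b


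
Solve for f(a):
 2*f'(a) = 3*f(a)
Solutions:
 f(a) = C1*exp(3*a/2)


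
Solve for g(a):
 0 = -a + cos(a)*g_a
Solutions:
 g(a) = C1 + Integral(a/cos(a), a)


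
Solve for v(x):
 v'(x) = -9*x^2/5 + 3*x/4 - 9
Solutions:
 v(x) = C1 - 3*x^3/5 + 3*x^2/8 - 9*x


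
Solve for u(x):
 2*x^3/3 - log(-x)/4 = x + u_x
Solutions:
 u(x) = C1 + x^4/6 - x^2/2 - x*log(-x)/4 + x/4


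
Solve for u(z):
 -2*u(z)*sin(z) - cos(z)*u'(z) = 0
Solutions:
 u(z) = C1*cos(z)^2


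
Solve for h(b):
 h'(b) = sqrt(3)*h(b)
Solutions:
 h(b) = C1*exp(sqrt(3)*b)


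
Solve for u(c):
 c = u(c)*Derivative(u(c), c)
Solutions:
 u(c) = -sqrt(C1 + c^2)
 u(c) = sqrt(C1 + c^2)


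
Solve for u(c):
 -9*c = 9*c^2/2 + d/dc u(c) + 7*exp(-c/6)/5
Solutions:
 u(c) = C1 - 3*c^3/2 - 9*c^2/2 + 42*exp(-c/6)/5


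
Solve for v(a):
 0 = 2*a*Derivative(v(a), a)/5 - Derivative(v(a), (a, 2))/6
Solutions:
 v(a) = C1 + C2*erfi(sqrt(30)*a/5)


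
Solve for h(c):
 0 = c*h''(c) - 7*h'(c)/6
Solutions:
 h(c) = C1 + C2*c^(13/6)


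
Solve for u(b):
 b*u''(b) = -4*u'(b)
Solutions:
 u(b) = C1 + C2/b^3


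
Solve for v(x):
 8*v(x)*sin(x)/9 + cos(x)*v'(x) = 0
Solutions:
 v(x) = C1*cos(x)^(8/9)


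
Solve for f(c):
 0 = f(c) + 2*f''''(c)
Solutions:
 f(c) = (C1*sin(2^(1/4)*c/2) + C2*cos(2^(1/4)*c/2))*exp(-2^(1/4)*c/2) + (C3*sin(2^(1/4)*c/2) + C4*cos(2^(1/4)*c/2))*exp(2^(1/4)*c/2)


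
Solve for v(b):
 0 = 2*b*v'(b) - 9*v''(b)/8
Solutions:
 v(b) = C1 + C2*erfi(2*sqrt(2)*b/3)


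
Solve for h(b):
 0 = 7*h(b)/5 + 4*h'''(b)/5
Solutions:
 h(b) = C3*exp(-14^(1/3)*b/2) + (C1*sin(14^(1/3)*sqrt(3)*b/4) + C2*cos(14^(1/3)*sqrt(3)*b/4))*exp(14^(1/3)*b/4)


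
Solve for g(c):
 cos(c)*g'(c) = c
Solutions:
 g(c) = C1 + Integral(c/cos(c), c)


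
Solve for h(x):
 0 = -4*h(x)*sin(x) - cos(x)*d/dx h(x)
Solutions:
 h(x) = C1*cos(x)^4


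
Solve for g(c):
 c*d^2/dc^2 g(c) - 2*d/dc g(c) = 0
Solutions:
 g(c) = C1 + C2*c^3


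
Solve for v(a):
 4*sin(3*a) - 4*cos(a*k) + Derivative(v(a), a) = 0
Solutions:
 v(a) = C1 + 4*cos(3*a)/3 + 4*sin(a*k)/k


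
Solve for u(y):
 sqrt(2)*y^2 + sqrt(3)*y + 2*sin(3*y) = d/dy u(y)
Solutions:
 u(y) = C1 + sqrt(2)*y^3/3 + sqrt(3)*y^2/2 - 2*cos(3*y)/3


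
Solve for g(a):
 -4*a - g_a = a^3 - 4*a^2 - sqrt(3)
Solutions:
 g(a) = C1 - a^4/4 + 4*a^3/3 - 2*a^2 + sqrt(3)*a


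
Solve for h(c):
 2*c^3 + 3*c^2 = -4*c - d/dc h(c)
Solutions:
 h(c) = C1 - c^4/2 - c^3 - 2*c^2


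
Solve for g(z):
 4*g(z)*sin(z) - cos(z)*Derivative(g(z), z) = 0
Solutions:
 g(z) = C1/cos(z)^4


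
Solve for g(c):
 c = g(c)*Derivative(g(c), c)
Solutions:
 g(c) = -sqrt(C1 + c^2)
 g(c) = sqrt(C1 + c^2)


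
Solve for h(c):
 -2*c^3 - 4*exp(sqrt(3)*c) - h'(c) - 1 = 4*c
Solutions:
 h(c) = C1 - c^4/2 - 2*c^2 - c - 4*sqrt(3)*exp(sqrt(3)*c)/3


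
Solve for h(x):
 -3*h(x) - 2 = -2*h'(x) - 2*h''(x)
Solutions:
 h(x) = C1*exp(x*(-1 + sqrt(7))/2) + C2*exp(-x*(1 + sqrt(7))/2) - 2/3


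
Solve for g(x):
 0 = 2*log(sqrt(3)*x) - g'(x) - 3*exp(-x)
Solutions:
 g(x) = C1 + 2*x*log(x) + x*(-2 + log(3)) + 3*exp(-x)


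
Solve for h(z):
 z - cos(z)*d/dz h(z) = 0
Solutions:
 h(z) = C1 + Integral(z/cos(z), z)


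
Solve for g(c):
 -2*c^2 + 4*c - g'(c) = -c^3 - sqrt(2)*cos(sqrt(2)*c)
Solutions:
 g(c) = C1 + c^4/4 - 2*c^3/3 + 2*c^2 + sin(sqrt(2)*c)


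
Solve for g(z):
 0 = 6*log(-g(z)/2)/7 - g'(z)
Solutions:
 -7*Integral(1/(log(-_y) - log(2)), (_y, g(z)))/6 = C1 - z


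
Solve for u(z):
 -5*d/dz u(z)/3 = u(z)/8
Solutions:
 u(z) = C1*exp(-3*z/40)


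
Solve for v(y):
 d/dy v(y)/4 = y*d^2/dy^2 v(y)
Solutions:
 v(y) = C1 + C2*y^(5/4)


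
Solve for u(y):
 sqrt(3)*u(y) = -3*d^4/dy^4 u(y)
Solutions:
 u(y) = (C1*sin(sqrt(2)*3^(7/8)*y/6) + C2*cos(sqrt(2)*3^(7/8)*y/6))*exp(-sqrt(2)*3^(7/8)*y/6) + (C3*sin(sqrt(2)*3^(7/8)*y/6) + C4*cos(sqrt(2)*3^(7/8)*y/6))*exp(sqrt(2)*3^(7/8)*y/6)


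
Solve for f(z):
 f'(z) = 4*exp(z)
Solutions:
 f(z) = C1 + 4*exp(z)


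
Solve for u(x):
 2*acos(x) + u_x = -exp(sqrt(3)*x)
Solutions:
 u(x) = C1 - 2*x*acos(x) + 2*sqrt(1 - x^2) - sqrt(3)*exp(sqrt(3)*x)/3


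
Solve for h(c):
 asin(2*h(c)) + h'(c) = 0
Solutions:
 Integral(1/asin(2*_y), (_y, h(c))) = C1 - c


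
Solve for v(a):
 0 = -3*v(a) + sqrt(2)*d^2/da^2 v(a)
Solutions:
 v(a) = C1*exp(-2^(3/4)*sqrt(3)*a/2) + C2*exp(2^(3/4)*sqrt(3)*a/2)


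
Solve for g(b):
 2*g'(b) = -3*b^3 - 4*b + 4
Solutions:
 g(b) = C1 - 3*b^4/8 - b^2 + 2*b


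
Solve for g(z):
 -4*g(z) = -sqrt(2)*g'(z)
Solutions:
 g(z) = C1*exp(2*sqrt(2)*z)


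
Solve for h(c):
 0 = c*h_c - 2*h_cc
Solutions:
 h(c) = C1 + C2*erfi(c/2)


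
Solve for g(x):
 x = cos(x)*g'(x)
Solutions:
 g(x) = C1 + Integral(x/cos(x), x)


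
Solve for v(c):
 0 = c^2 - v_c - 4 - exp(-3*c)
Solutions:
 v(c) = C1 + c^3/3 - 4*c + exp(-3*c)/3


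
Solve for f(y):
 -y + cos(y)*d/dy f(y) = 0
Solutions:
 f(y) = C1 + Integral(y/cos(y), y)


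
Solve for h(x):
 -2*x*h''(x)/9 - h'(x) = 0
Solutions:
 h(x) = C1 + C2/x^(7/2)


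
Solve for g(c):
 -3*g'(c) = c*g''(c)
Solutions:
 g(c) = C1 + C2/c^2


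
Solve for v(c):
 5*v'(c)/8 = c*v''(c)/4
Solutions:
 v(c) = C1 + C2*c^(7/2)


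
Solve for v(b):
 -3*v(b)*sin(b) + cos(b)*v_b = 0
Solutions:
 v(b) = C1/cos(b)^3


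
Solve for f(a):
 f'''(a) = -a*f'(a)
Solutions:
 f(a) = C1 + Integral(C2*airyai(-a) + C3*airybi(-a), a)


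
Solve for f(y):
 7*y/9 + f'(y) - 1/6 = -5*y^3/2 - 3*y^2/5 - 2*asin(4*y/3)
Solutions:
 f(y) = C1 - 5*y^4/8 - y^3/5 - 7*y^2/18 - 2*y*asin(4*y/3) + y/6 - sqrt(9 - 16*y^2)/2


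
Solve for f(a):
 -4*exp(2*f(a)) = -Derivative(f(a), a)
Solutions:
 f(a) = log(-sqrt(-1/(C1 + 4*a))) - log(2)/2
 f(a) = log(-1/(C1 + 4*a))/2 - log(2)/2


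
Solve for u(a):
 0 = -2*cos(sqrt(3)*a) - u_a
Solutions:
 u(a) = C1 - 2*sqrt(3)*sin(sqrt(3)*a)/3


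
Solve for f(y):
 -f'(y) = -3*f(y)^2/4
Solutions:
 f(y) = -4/(C1 + 3*y)


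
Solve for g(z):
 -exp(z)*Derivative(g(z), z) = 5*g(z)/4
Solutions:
 g(z) = C1*exp(5*exp(-z)/4)


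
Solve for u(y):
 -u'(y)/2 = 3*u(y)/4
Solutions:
 u(y) = C1*exp(-3*y/2)


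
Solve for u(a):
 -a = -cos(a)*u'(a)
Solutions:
 u(a) = C1 + Integral(a/cos(a), a)


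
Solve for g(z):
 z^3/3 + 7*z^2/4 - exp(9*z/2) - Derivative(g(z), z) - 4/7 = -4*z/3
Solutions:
 g(z) = C1 + z^4/12 + 7*z^3/12 + 2*z^2/3 - 4*z/7 - 2*exp(9*z/2)/9


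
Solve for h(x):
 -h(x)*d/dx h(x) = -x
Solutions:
 h(x) = -sqrt(C1 + x^2)
 h(x) = sqrt(C1 + x^2)


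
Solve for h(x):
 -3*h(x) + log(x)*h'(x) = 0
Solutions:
 h(x) = C1*exp(3*li(x))


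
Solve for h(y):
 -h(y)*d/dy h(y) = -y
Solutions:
 h(y) = -sqrt(C1 + y^2)
 h(y) = sqrt(C1 + y^2)


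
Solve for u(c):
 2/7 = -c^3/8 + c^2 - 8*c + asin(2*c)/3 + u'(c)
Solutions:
 u(c) = C1 + c^4/32 - c^3/3 + 4*c^2 - c*asin(2*c)/3 + 2*c/7 - sqrt(1 - 4*c^2)/6


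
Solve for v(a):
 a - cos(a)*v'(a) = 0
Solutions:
 v(a) = C1 + Integral(a/cos(a), a)


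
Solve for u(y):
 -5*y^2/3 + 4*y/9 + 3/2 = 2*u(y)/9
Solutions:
 u(y) = -15*y^2/2 + 2*y + 27/4


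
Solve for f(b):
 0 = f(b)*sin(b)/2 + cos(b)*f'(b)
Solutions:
 f(b) = C1*sqrt(cos(b))


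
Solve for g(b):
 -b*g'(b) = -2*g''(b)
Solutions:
 g(b) = C1 + C2*erfi(b/2)


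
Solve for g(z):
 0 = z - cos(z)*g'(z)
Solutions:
 g(z) = C1 + Integral(z/cos(z), z)


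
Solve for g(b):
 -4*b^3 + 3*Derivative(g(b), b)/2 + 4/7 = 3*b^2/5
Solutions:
 g(b) = C1 + 2*b^4/3 + 2*b^3/15 - 8*b/21


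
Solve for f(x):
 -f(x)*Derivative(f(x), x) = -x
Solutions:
 f(x) = -sqrt(C1 + x^2)
 f(x) = sqrt(C1 + x^2)


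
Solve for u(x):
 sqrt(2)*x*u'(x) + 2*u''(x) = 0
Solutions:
 u(x) = C1 + C2*erf(2^(1/4)*x/2)


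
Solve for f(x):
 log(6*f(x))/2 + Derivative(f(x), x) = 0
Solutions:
 2*Integral(1/(log(_y) + log(6)), (_y, f(x))) = C1 - x


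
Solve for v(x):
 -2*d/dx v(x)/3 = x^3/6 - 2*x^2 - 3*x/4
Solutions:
 v(x) = C1 - x^4/16 + x^3 + 9*x^2/16


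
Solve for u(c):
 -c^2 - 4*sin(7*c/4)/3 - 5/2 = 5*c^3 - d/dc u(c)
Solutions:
 u(c) = C1 + 5*c^4/4 + c^3/3 + 5*c/2 - 16*cos(7*c/4)/21


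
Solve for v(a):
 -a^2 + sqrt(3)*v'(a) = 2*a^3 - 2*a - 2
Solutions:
 v(a) = C1 + sqrt(3)*a^4/6 + sqrt(3)*a^3/9 - sqrt(3)*a^2/3 - 2*sqrt(3)*a/3


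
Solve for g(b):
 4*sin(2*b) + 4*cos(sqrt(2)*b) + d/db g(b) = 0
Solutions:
 g(b) = C1 - 2*sqrt(2)*sin(sqrt(2)*b) + 2*cos(2*b)


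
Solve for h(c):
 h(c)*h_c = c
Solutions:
 h(c) = -sqrt(C1 + c^2)
 h(c) = sqrt(C1 + c^2)


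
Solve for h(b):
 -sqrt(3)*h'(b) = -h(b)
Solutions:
 h(b) = C1*exp(sqrt(3)*b/3)


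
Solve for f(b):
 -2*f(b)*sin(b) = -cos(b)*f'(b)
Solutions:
 f(b) = C1/cos(b)^2


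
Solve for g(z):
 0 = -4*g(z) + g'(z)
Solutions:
 g(z) = C1*exp(4*z)


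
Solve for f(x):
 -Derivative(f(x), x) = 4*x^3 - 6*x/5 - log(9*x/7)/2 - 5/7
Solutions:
 f(x) = C1 - x^4 + 3*x^2/5 + x*log(x)/2 - x*log(7)/2 + 3*x/14 + x*log(3)


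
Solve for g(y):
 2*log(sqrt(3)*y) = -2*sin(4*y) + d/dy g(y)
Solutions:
 g(y) = C1 + 2*y*log(y) - 2*y + y*log(3) - cos(4*y)/2


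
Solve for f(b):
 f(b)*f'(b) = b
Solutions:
 f(b) = -sqrt(C1 + b^2)
 f(b) = sqrt(C1 + b^2)


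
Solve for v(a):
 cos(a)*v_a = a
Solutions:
 v(a) = C1 + Integral(a/cos(a), a)


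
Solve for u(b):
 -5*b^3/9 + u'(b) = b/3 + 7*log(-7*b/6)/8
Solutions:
 u(b) = C1 + 5*b^4/36 + b^2/6 + 7*b*log(-b)/8 + 7*b*(-log(6) - 1 + log(7))/8


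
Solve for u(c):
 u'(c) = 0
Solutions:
 u(c) = C1


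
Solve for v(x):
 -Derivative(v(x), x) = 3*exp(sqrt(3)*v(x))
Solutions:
 v(x) = sqrt(3)*(2*log(1/(C1 + 3*x)) - log(3))/6


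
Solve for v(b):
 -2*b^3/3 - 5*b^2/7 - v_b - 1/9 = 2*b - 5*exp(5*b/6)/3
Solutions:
 v(b) = C1 - b^4/6 - 5*b^3/21 - b^2 - b/9 + 2*exp(5*b/6)


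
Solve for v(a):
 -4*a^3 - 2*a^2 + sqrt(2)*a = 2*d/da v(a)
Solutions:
 v(a) = C1 - a^4/2 - a^3/3 + sqrt(2)*a^2/4


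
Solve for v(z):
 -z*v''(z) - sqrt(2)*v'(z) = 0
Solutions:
 v(z) = C1 + C2*z^(1 - sqrt(2))


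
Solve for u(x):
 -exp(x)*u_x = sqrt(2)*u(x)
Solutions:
 u(x) = C1*exp(sqrt(2)*exp(-x))


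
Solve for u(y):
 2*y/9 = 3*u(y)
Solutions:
 u(y) = 2*y/27


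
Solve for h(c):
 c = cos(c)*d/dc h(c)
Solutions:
 h(c) = C1 + Integral(c/cos(c), c)


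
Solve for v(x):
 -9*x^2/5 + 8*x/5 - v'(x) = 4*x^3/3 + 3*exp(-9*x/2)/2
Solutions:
 v(x) = C1 - x^4/3 - 3*x^3/5 + 4*x^2/5 + exp(-9*x/2)/3


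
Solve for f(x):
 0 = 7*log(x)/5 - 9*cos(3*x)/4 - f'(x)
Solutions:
 f(x) = C1 + 7*x*log(x)/5 - 7*x/5 - 3*sin(3*x)/4


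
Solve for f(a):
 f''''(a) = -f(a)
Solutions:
 f(a) = (C1*sin(sqrt(2)*a/2) + C2*cos(sqrt(2)*a/2))*exp(-sqrt(2)*a/2) + (C3*sin(sqrt(2)*a/2) + C4*cos(sqrt(2)*a/2))*exp(sqrt(2)*a/2)
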